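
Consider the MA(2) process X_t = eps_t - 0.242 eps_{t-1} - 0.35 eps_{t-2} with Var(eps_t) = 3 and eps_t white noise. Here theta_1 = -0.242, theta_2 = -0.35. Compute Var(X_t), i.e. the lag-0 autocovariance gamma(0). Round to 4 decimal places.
\gamma(0) = 3.5432

For an MA(q) process X_t = eps_t + sum_i theta_i eps_{t-i} with
Var(eps_t) = sigma^2, the variance is
  gamma(0) = sigma^2 * (1 + sum_i theta_i^2).
  sum_i theta_i^2 = (-0.242)^2 + (-0.35)^2 = 0.058564 + 0.1225 = 0.181064.
  gamma(0) = 3 * (1 + 0.181064) = 3 * 1.181064 = 3.543192, which rounds to 3.5432.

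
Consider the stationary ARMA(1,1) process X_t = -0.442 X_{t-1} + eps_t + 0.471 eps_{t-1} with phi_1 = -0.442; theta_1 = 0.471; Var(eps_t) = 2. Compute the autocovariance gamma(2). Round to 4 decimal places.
\gamma(2) = -0.0252

Multiply the model equation by X_{t-k} and take expectations. With theta_0 = psi_0 = 1 and psi_j the MA(infinity) weights, this gives
  gamma(k) - sum_i phi_i gamma(k-i) = c_k,
  c_k = sigma^2 * sum_{j=k..q} theta_j psi_{j-k}   (c_k = 0 for k > q),
using gamma(-m) = gamma(m).
psi-weights needed (psi_j = theta_j + sum_i phi_i psi_{j-i}):
  psi_1 = theta_1 + phi_1 = 0.471 + (-0.442) = 0.029
Right-hand sides:
  c_0 = sigma^2 (1 + theta_1 psi_1) = 2 * (1 + (0.471)(0.029)) = 2 * 1.013659 = 2.027318
  c_1 = sigma^2 theta_1 = 2 * (0.471) = 0.942
  c_2 = 0
Equations for k = 0 and k = 1 (AR order 1):
  gamma(0) = phi_1 gamma(1) + c_0
  gamma(1) = phi_1 gamma(0) + c_1
Substituting the second into the first: gamma(0) (1 - phi_1^2) = c_0 + phi_1 c_1, so
  gamma(0) = (c_0 + phi_1 c_1) / (1 - phi_1^2) = (2.027318 + (-0.442)(0.942)) / (1 - (-0.442)^2) = 1.610954 / 0.804636 = 2.00209.
  gamma(1) = phi_1 gamma(0) + c_1 = (-0.442)(2.00209) + (0.942) = 0.057076.
For k = 2 (> q): gamma(2) = phi_1 gamma(1) = (-0.442)(0.057076) = -0.025228.
Therefore gamma(2) = -0.0252 (to 4 decimal places).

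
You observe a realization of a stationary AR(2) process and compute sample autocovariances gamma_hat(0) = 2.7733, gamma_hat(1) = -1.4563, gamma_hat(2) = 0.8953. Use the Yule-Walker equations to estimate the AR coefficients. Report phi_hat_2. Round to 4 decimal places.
\hat\phi_{2} = 0.0650

The Yule-Walker equations for an AR(p) process read, in matrix form,
  Gamma_p phi = r_p,   with   (Gamma_p)_{ij} = gamma(|i - j|),
                       (r_p)_i = gamma(i),   i,j = 1..p.
Substitute the sample gammas (Toeplitz matrix and right-hand side of size 2):
  Gamma_p = [[2.7733, -1.4563], [-1.4563, 2.7733]]
  r_p     = [-1.4563, 0.8953]
Written out:
  2.7733 phi_1 - 1.4563 phi_2 = -1.4563
  -1.4563 phi_1 + 2.7733 phi_2 = 0.8953
Solve by Cramer's rule:
  det = gamma(0)^2 - gamma(1)^2 = (2.7733)^2 - (-1.4563)^2 = 7.69119289 - 2.12080969 = 5.5703832
  phi_hat_1 = [gamma(1) gamma(0) - gamma(1) gamma(2)] / det = [(-1.4563)(2.7733) - (-1.4563)(0.8953)] / 5.5703832 = -2.7349314 / 5.5703832 = -0.491
  phi_hat_2 = [gamma(0) gamma(2) - gamma(1)^2] / det = [(2.7733)(0.8953) - (-1.4563)^2] / 5.5703832 = 0.3621258 / 5.5703832 = 0.065
So phi_hat = [-0.4910, 0.0650].
Therefore phi_hat_2 = 0.0650.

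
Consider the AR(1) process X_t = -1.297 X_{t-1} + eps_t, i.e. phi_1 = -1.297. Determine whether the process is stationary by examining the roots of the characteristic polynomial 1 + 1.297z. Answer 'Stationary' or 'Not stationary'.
\text{Not stationary}

The AR(p) characteristic polynomial is P(z) = 1 + 1.297z.
Stationarity requires all roots to lie outside the unit circle, i.e. |z| > 1 for every root.
This is linear in z: 1 + (1.297) z = 0  =>  z = -1/(1.297) = -0.77101,  |z| = 0.77101.
Moduli of all roots: 0.7710.
All moduli strictly greater than 1? No.
Verdict: Not stationary.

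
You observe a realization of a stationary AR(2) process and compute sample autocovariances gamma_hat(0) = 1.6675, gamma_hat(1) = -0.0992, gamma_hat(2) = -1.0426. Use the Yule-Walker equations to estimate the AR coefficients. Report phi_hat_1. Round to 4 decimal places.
\hat\phi_{1} = -0.0970

The Yule-Walker equations for an AR(p) process read, in matrix form,
  Gamma_p phi = r_p,   with   (Gamma_p)_{ij} = gamma(|i - j|),
                       (r_p)_i = gamma(i),   i,j = 1..p.
Substitute the sample gammas (Toeplitz matrix and right-hand side of size 2):
  Gamma_p = [[1.6675, -0.0992], [-0.0992, 1.6675]]
  r_p     = [-0.0992, -1.0426]
Written out:
  1.6675 phi_1 - 0.0992 phi_2 = -0.0992
  -0.0992 phi_1 + 1.6675 phi_2 = -1.0426
Solve by Cramer's rule:
  det = gamma(0)^2 - gamma(1)^2 = (1.6675)^2 - (-0.0992)^2 = 2.78055625 - 0.00984064 = 2.77071561
  phi_hat_1 = [gamma(1) gamma(0) - gamma(1) gamma(2)] / det = [(-0.0992)(1.6675) - (-0.0992)(-1.0426)] / 2.77071561 = -0.26884192 / 2.77071561 = -0.097
  phi_hat_2 = [gamma(0) gamma(2) - gamma(1)^2] / det = [(1.6675)(-1.0426) - (-0.0992)^2] / 2.77071561 = -1.74837614 / 2.77071561 = -0.631
So phi_hat = [-0.0970, -0.6310].
Therefore phi_hat_1 = -0.0970.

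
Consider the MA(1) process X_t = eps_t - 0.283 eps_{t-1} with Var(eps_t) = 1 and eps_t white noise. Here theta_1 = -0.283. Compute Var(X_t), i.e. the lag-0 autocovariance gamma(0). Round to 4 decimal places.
\gamma(0) = 1.0801

For an MA(q) process X_t = eps_t + sum_i theta_i eps_{t-i} with
Var(eps_t) = sigma^2, the variance is
  gamma(0) = sigma^2 * (1 + sum_i theta_i^2).
  sum_i theta_i^2 = (-0.283)^2 = 0.080089.
  gamma(0) = 1 * (1 + 0.080089) = 1 * 1.080089 = 1.080089, which rounds to 1.0801.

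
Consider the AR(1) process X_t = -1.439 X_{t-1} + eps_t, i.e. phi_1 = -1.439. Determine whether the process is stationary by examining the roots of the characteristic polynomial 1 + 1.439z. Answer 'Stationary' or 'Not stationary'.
\text{Not stationary}

The AR(p) characteristic polynomial is P(z) = 1 + 1.439z.
Stationarity requires all roots to lie outside the unit circle, i.e. |z| > 1 for every root.
This is linear in z: 1 + (1.439) z = 0  =>  z = -1/(1.439) = -0.694927,  |z| = 0.694927.
Moduli of all roots: 0.6949.
All moduli strictly greater than 1? No.
Verdict: Not stationary.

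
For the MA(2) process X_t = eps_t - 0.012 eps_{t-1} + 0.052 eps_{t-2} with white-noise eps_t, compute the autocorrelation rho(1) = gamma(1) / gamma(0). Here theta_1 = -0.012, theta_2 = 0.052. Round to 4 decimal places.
\rho(1) = -0.0126

For an MA(q) process with theta_0 = 1, the autocovariance is
  gamma(k) = sigma^2 * sum_{i=0..q-k} theta_i * theta_{i+k},
and rho(k) = gamma(k) / gamma(0). Sigma^2 cancels.
  numerator   = (1)*(-0.012) + (-0.012)*(0.052) = -0.012624.
  denominator = (1)^2 + (-0.012)^2 + (0.052)^2 = 1.002848.
  rho(1) = -0.012624 / 1.002848 = -0.0126.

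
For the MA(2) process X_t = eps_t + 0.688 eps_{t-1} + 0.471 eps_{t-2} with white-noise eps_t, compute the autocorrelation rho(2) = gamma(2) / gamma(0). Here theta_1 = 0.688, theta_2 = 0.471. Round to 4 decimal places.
\rho(2) = 0.2778

For an MA(q) process with theta_0 = 1, the autocovariance is
  gamma(k) = sigma^2 * sum_{i=0..q-k} theta_i * theta_{i+k},
and rho(k) = gamma(k) / gamma(0). Sigma^2 cancels.
  numerator   = (1)*(0.471) = 0.471.
  denominator = (1)^2 + (0.688)^2 + (0.471)^2 = 1.695185.
  rho(2) = 0.471 / 1.695185 = 0.2778.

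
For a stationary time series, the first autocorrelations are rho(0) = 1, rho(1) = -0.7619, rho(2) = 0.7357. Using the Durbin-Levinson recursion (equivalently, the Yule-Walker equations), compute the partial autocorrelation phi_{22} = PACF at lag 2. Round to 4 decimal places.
\phi_{22} = 0.3700

The PACF at lag k is phi_{kk}, the last component of the solution
to the Yule-Walker system G_k phi = r_k where
  (G_k)_{ij} = rho(|i - j|), (r_k)_i = rho(i), i,j = 1..k.
Equivalently, Durbin-Levinson gives phi_{kk} iteratively:
  phi_{11} = rho(1)
  phi_{kk} = [rho(k) - sum_{j=1..k-1} phi_{k-1,j} rho(k-j)]
            / [1 - sum_{j=1..k-1} phi_{k-1,j} rho(j)],
  phi_{k,j} = phi_{k-1,j} - phi_{kk} phi_{k-1,k-j},  j = 1..k-1.
Step k = 1:
  phi_11 = rho(1) = -0.7619.
Step k = 2:
  phi_22 = [rho(2) - phi_11 rho(1)] / [1 - phi_11 rho(1)] = [0.7357 - (-0.7619)(-0.7619)] / [1 - (-0.7619)(-0.7619)]
         = 0.15520839 / 0.41950839 = 0.37.
Therefore phi_{22} = 0.3700.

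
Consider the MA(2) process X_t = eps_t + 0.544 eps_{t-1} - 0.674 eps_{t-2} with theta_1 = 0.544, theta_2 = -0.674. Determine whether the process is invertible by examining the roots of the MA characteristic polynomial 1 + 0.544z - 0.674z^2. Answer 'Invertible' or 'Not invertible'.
\text{Not invertible}

The MA(q) characteristic polynomial is P(z) = 1 + 0.544z - 0.674z^2.
Invertibility requires all roots to lie outside the unit circle, i.e. |z| > 1 for every root.
Set 1 + (0.544) z + (-0.674) z^2 = 0, i.e. a z^2 + b z + c = 0 with a = -0.674, b = 0.544, c = 1.
Discriminant D = b^2 - 4ac = (0.544)^2 - 4*(-0.674)*1 = 0.295936 - (-2.696) = 2.991936.
D >= 0, so the roots are real: z = (-b +/- sqrt(D)) / (2a) = (-0.544 +/- 1.729721) / (-1.348).
  z_1 = (-0.544 + 1.729721) / (-1.348) = -0.8796,   |z_1| = 0.8796.
  z_2 = (-0.544 - 1.729721) / (-1.348) = 1.6867,   |z_2| = 1.6867.
Moduli of all roots: 0.8796, 1.6867.
All moduli strictly greater than 1? No.
Verdict: Not invertible.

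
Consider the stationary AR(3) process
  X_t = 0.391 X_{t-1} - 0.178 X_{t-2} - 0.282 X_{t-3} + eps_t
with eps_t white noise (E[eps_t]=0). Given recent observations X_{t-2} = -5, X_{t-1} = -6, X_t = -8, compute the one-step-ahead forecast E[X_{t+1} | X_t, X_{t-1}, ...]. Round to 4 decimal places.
E[X_{t+1} \mid \mathcal F_t] = -0.6500

For an AR(p) model X_t = c + sum_i phi_i X_{t-i} + eps_t, the
one-step-ahead conditional mean is
  E[X_{t+1} | X_t, ...] = c + sum_i phi_i X_{t+1-i}.
Substitute known values:
  E[X_{t+1} | ...] = (0.391) * (-8) + (-0.178) * (-6) + (-0.282) * (-5)
                   = -0.6500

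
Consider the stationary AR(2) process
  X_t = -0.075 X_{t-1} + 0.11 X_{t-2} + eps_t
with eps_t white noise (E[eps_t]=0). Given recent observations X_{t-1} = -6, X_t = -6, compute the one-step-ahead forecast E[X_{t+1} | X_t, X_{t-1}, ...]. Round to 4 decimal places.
E[X_{t+1} \mid \mathcal F_t] = -0.2100

For an AR(p) model X_t = c + sum_i phi_i X_{t-i} + eps_t, the
one-step-ahead conditional mean is
  E[X_{t+1} | X_t, ...] = c + sum_i phi_i X_{t+1-i}.
Substitute known values:
  E[X_{t+1} | ...] = (-0.075) * (-6) + (0.11) * (-6)
                   = -0.2100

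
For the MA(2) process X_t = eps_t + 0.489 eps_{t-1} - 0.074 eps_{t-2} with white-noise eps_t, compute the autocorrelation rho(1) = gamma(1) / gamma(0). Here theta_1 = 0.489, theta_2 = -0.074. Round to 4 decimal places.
\rho(1) = 0.3638

For an MA(q) process with theta_0 = 1, the autocovariance is
  gamma(k) = sigma^2 * sum_{i=0..q-k} theta_i * theta_{i+k},
and rho(k) = gamma(k) / gamma(0). Sigma^2 cancels.
  numerator   = (1)*(0.489) + (0.489)*(-0.074) = 0.452814.
  denominator = (1)^2 + (0.489)^2 + (-0.074)^2 = 1.244597.
  rho(1) = 0.452814 / 1.244597 = 0.3638.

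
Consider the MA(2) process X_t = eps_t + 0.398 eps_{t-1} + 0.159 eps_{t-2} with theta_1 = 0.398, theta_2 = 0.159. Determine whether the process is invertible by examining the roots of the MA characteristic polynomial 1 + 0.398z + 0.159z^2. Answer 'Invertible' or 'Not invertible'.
\text{Invertible}

The MA(q) characteristic polynomial is P(z) = 1 + 0.398z + 0.159z^2.
Invertibility requires all roots to lie outside the unit circle, i.e. |z| > 1 for every root.
Set 1 + (0.398) z + (0.159) z^2 = 0, i.e. a z^2 + b z + c = 0 with a = 0.159, b = 0.398, c = 1.
Discriminant D = b^2 - 4ac = (0.398)^2 - 4*(0.159)*1 = 0.158404 - (0.636) = -0.477596.
D < 0, so the roots are the complex-conjugate pair z = (-b +/- i sqrt(-D)) / (2a) = -1.2516 +/- 2.1732i.
For a conjugate pair |z|^2 = z * conj(z) = (product of roots) = c/a = 1/(0.159) = 6.289308, so |z| = sqrt(6.289308) = 2.5078 for both roots.
Moduli of all roots: 2.5078, 2.5078.
All moduli strictly greater than 1? Yes.
Verdict: Invertible.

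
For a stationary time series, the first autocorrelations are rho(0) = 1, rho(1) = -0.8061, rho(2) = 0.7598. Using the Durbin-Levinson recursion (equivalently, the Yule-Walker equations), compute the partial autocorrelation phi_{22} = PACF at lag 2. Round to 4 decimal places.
\phi_{22} = 0.3141

The PACF at lag k is phi_{kk}, the last component of the solution
to the Yule-Walker system G_k phi = r_k where
  (G_k)_{ij} = rho(|i - j|), (r_k)_i = rho(i), i,j = 1..k.
Equivalently, Durbin-Levinson gives phi_{kk} iteratively:
  phi_{11} = rho(1)
  phi_{kk} = [rho(k) - sum_{j=1..k-1} phi_{k-1,j} rho(k-j)]
            / [1 - sum_{j=1..k-1} phi_{k-1,j} rho(j)],
  phi_{k,j} = phi_{k-1,j} - phi_{kk} phi_{k-1,k-j},  j = 1..k-1.
Step k = 1:
  phi_11 = rho(1) = -0.8061.
Step k = 2:
  phi_22 = [rho(2) - phi_11 rho(1)] / [1 - phi_11 rho(1)] = [0.7598 - (-0.8061)(-0.8061)] / [1 - (-0.8061)(-0.8061)]
         = 0.11000279 / 0.35020279 = 0.3141.
Therefore phi_{22} = 0.3141.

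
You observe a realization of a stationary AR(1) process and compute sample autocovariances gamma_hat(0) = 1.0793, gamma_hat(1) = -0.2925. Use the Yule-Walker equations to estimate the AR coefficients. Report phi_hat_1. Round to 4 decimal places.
\hat\phi_{1} = -0.2710

The Yule-Walker equations for an AR(p) process read, in matrix form,
  Gamma_p phi = r_p,   with   (Gamma_p)_{ij} = gamma(|i - j|),
                       (r_p)_i = gamma(i),   i,j = 1..p.
Substitute the sample gammas (Toeplitz matrix and right-hand side of size 1):
  Gamma_p = [[1.0793]]
  r_p     = [-0.2925]
With p = 1 this is the single equation gamma(0) phi_1 = gamma(1):
  phi_hat_1 = gamma(1) / gamma(0) = -0.2925 / 1.0793 = -0.2710.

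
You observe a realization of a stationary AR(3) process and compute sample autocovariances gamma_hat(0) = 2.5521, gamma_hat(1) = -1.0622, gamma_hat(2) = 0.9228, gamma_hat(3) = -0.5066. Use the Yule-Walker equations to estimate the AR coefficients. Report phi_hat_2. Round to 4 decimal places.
\hat\phi_{2} = 0.2330

The Yule-Walker equations for an AR(p) process read, in matrix form,
  Gamma_p phi = r_p,   with   (Gamma_p)_{ij} = gamma(|i - j|),
                       (r_p)_i = gamma(i),   i,j = 1..p.
Substitute the sample gammas (Toeplitz matrix and right-hand side of size 3):
  Gamma_p = [[2.5521, -1.0622, 0.9228], [-1.0622, 2.5521, -1.0622], [0.9228, -1.0622, 2.5521]]
  r_p     = [-1.0622, 0.9228, -0.5066]
Written out (R1..R3):
  (R1) 2.5521 phi_1 - 1.0622 phi_2 + 0.9228 phi_3 = -1.0622
  (R2) -1.0622 phi_1 + 2.5521 phi_2 - 1.0622 phi_3 = 0.9228
  (R3) 0.9228 phi_1 - 1.0622 phi_2 + 2.5521 phi_3 = -0.5066
Gaussian elimination:
  R2 <- R2 - (-1.0622/2.5521) R1 = R2 - (-0.416206) R1:  2.110006 phi_2 - 0.678125 phi_3 = 0.480706
  R3 <- R3 - (0.9228/2.5521) R1 = R3 - (0.361585) R1:  -0.678125 phi_2 + 2.21843 phi_3 = -0.122525
  R3 <- R3 - (-0.678125/2.110006) R2 = R3 - (-0.321385) R2:  2.00049 phi_3 = 0.031967
Back-substitution:
  phi_hat_3 = 0.031967 / 2.00049 = 0.01598
  phi_hat_2 = (0.480706 - (-0.678125)(0.01598)) / 2.110006 = 0.232958
  phi_hat_1 = (-1.0622 - (-1.0622)(0.232958) - (0.9228)(0.01598)) / 2.5521 = -0.325026
So phi_hat = [-0.3250, 0.2330, 0.0160].
Therefore phi_hat_2 = 0.2330.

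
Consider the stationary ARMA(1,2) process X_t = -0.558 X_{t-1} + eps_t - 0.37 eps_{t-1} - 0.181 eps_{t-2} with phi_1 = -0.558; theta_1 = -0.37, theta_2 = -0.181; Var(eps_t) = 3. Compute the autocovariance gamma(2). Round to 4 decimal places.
\gamma(2) = 1.6876

Multiply the model equation by X_{t-k} and take expectations. With theta_0 = psi_0 = 1 and psi_j the MA(infinity) weights, this gives
  gamma(k) - sum_i phi_i gamma(k-i) = c_k,
  c_k = sigma^2 * sum_{j=k..q} theta_j psi_{j-k}   (c_k = 0 for k > q),
using gamma(-m) = gamma(m).
psi-weights needed (psi_j = theta_j + sum_i phi_i psi_{j-i}):
  psi_1 = theta_1 + phi_1 = -0.37 + (-0.558) = -0.928
  psi_2 = theta_2 + phi_1 psi_1 = -0.181 + (-0.558)(-0.928) = 0.336824
Right-hand sides:
  c_0 = sigma^2 (1 + theta_1 psi_1 + theta_2 psi_2) = 3 * (1 + (-0.37)(-0.928) + (-0.181)(0.336824)) = 3 * 1.282395 = 3.847185
  c_1 = sigma^2 (theta_1 + theta_2 psi_1) = 3 * (-0.37 + (-0.181)(-0.928)) = -0.606096
  c_2 = sigma^2 theta_2 = 3 * (-0.181) = -0.543
Equations for k = 0 and k = 1 (AR order 1):
  gamma(0) = phi_1 gamma(1) + c_0
  gamma(1) = phi_1 gamma(0) + c_1
Substituting the second into the first: gamma(0) (1 - phi_1^2) = c_0 + phi_1 c_1, so
  gamma(0) = (c_0 + phi_1 c_1) / (1 - phi_1^2) = (3.847185 + (-0.558)(-0.606096)) / (1 - (-0.558)^2) = 4.185386 / 0.688636 = 6.077792.
  gamma(1) = phi_1 gamma(0) + c_1 = (-0.558)(6.077792) + (-0.606096) = -3.997504.
For k = 2: gamma(2) = phi_1 gamma(1) + c_2
  = (-0.558)(-3.997504) + (-0.543) = 1.687607.
Therefore gamma(2) = 1.6876 (to 4 decimal places).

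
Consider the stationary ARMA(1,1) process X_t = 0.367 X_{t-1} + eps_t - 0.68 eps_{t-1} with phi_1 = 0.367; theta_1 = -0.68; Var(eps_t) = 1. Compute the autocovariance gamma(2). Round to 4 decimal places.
\gamma(2) = -0.0996

Multiply the model equation by X_{t-k} and take expectations. With theta_0 = psi_0 = 1 and psi_j the MA(infinity) weights, this gives
  gamma(k) - sum_i phi_i gamma(k-i) = c_k,
  c_k = sigma^2 * sum_{j=k..q} theta_j psi_{j-k}   (c_k = 0 for k > q),
using gamma(-m) = gamma(m).
psi-weights needed (psi_j = theta_j + sum_i phi_i psi_{j-i}):
  psi_1 = theta_1 + phi_1 = -0.68 + (0.367) = -0.313
Right-hand sides:
  c_0 = sigma^2 (1 + theta_1 psi_1) = 1 * (1 + (-0.68)(-0.313)) = 1 * 1.21284 = 1.21284
  c_1 = sigma^2 theta_1 = 1 * (-0.68) = -0.68
  c_2 = 0
Equations for k = 0 and k = 1 (AR order 1):
  gamma(0) = phi_1 gamma(1) + c_0
  gamma(1) = phi_1 gamma(0) + c_1
Substituting the second into the first: gamma(0) (1 - phi_1^2) = c_0 + phi_1 c_1, so
  gamma(0) = (c_0 + phi_1 c_1) / (1 - phi_1^2) = (1.21284 + (0.367)(-0.68)) / (1 - (0.367)^2) = 0.96328 / 0.865311 = 1.113218.
  gamma(1) = phi_1 gamma(0) + c_1 = (0.367)(1.113218) + (-0.68) = -0.271449.
For k = 2 (> q): gamma(2) = phi_1 gamma(1) = (0.367)(-0.271449) = -0.099622.
Therefore gamma(2) = -0.0996 (to 4 decimal places).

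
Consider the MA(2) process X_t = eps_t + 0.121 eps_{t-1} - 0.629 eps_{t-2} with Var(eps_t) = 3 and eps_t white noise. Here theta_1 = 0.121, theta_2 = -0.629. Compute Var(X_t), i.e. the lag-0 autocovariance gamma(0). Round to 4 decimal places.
\gamma(0) = 4.2308

For an MA(q) process X_t = eps_t + sum_i theta_i eps_{t-i} with
Var(eps_t) = sigma^2, the variance is
  gamma(0) = sigma^2 * (1 + sum_i theta_i^2).
  sum_i theta_i^2 = (0.121)^2 + (-0.629)^2 = 0.014641 + 0.395641 = 0.410282.
  gamma(0) = 3 * (1 + 0.410282) = 3 * 1.410282 = 4.230846, which rounds to 4.2308.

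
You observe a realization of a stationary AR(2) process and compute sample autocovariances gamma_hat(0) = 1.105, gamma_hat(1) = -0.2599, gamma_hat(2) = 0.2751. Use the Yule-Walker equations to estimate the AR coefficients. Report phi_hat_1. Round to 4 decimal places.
\hat\phi_{1} = -0.1870

The Yule-Walker equations for an AR(p) process read, in matrix form,
  Gamma_p phi = r_p,   with   (Gamma_p)_{ij} = gamma(|i - j|),
                       (r_p)_i = gamma(i),   i,j = 1..p.
Substitute the sample gammas (Toeplitz matrix and right-hand side of size 2):
  Gamma_p = [[1.105, -0.2599], [-0.2599, 1.105]]
  r_p     = [-0.2599, 0.2751]
Written out:
  1.105 phi_1 - 0.2599 phi_2 = -0.2599
  -0.2599 phi_1 + 1.105 phi_2 = 0.2751
Solve by Cramer's rule:
  det = gamma(0)^2 - gamma(1)^2 = (1.105)^2 - (-0.2599)^2 = 1.221025 - 0.06754801 = 1.15347699
  phi_hat_1 = [gamma(1) gamma(0) - gamma(1) gamma(2)] / det = [(-0.2599)(1.105) - (-0.2599)(0.2751)] / 1.15347699 = -0.21569101 / 1.15347699 = -0.187
  phi_hat_2 = [gamma(0) gamma(2) - gamma(1)^2] / det = [(1.105)(0.2751) - (-0.2599)^2] / 1.15347699 = 0.23643749 / 1.15347699 = 0.205
So phi_hat = [-0.1870, 0.2050].
Therefore phi_hat_1 = -0.1870.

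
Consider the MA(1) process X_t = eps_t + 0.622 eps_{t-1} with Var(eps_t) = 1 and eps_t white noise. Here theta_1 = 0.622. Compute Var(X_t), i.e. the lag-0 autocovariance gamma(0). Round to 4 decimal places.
\gamma(0) = 1.3869

For an MA(q) process X_t = eps_t + sum_i theta_i eps_{t-i} with
Var(eps_t) = sigma^2, the variance is
  gamma(0) = sigma^2 * (1 + sum_i theta_i^2).
  sum_i theta_i^2 = (0.622)^2 = 0.386884.
  gamma(0) = 1 * (1 + 0.386884) = 1 * 1.386884 = 1.386884, which rounds to 1.3869.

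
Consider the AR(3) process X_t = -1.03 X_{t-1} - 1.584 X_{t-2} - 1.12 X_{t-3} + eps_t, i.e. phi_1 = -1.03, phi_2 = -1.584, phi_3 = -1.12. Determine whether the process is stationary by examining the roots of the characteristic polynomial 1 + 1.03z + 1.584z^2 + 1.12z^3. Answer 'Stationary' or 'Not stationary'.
\text{Not stationary}

The AR(p) characteristic polynomial is P(z) = 1 + 1.03z + 1.584z^2 + 1.12z^3.
Stationarity requires all roots to lie outside the unit circle, i.e. |z| > 1 for every root.
Degree 3: look for a simple real root z0 first, then factor out (1 - z/z0) and solve the remaining quadratic.
Testing z0 = -1.25: P(-1.25) = 1 + (1.03)(-1.25) + (1.584)(-1.25)^2 + (1.12)(-1.25)^3
  = 1 + (-1.2875) + (2.475) + (-2.1875) = 0.  So z_0 = -1.25 is a root, |z_0| = 1.25.
Divide out the factor (1 + 0.8 z) = (1 - z/z0) (since 1/z0 = -0.8):
  P(z) = (1 + 0.8 z)(1 + (0.23) z + (1.4) z^2)
  [check: z-coef 0.23 - (-0.8) = 1.03; z^2-coef 1.4 - (-0.8)(0.23) = 1.584; z^3-coef -(-0.8)(1.4) = 1.12.]
Remaining roots from the quadratic factor 1 + (0.23) z + (1.4) z^2:
  Set 1 + (0.23) z + (1.4) z^2 = 0, i.e. a z^2 + b z + c = 0 with a = 1.4, b = 0.23, c = 1.
  Discriminant D = b^2 - 4ac = (0.23)^2 - 4*(1.4)*1 = 0.0529 - (5.6) = -5.5471.
  D < 0, so the roots are the complex-conjugate pair z = (-b +/- i sqrt(-D)) / (2a) = -0.0821 +/- 0.8412i.
  For a conjugate pair |z|^2 = z * conj(z) = (product of roots) = c/a = 1/(1.4) = 0.714286, so |z| = sqrt(0.714286) = 0.8452 for both roots.
Moduli of all roots: 1.2500, 0.8452, 0.8452.
All moduli strictly greater than 1? No.
Verdict: Not stationary.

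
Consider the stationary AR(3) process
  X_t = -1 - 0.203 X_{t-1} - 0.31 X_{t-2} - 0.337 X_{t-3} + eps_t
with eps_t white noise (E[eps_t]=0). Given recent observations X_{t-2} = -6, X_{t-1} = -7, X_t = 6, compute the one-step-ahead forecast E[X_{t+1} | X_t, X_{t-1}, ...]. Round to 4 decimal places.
E[X_{t+1} \mid \mathcal F_t] = 1.9740

For an AR(p) model X_t = c + sum_i phi_i X_{t-i} + eps_t, the
one-step-ahead conditional mean is
  E[X_{t+1} | X_t, ...] = c + sum_i phi_i X_{t+1-i}.
Substitute known values:
  E[X_{t+1} | ...] = -1 + (-0.203) * (6) + (-0.31) * (-7) + (-0.337) * (-6)
                   = 1.9740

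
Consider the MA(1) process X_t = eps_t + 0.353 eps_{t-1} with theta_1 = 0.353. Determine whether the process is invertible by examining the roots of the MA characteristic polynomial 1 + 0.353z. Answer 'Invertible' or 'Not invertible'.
\text{Invertible}

The MA(q) characteristic polynomial is P(z) = 1 + 0.353z.
Invertibility requires all roots to lie outside the unit circle, i.e. |z| > 1 for every root.
This is linear in z: 1 + (0.353) z = 0  =>  z = -1/(0.353) = -2.832861,  |z| = 2.832861.
Moduli of all roots: 2.8329.
All moduli strictly greater than 1? Yes.
Verdict: Invertible.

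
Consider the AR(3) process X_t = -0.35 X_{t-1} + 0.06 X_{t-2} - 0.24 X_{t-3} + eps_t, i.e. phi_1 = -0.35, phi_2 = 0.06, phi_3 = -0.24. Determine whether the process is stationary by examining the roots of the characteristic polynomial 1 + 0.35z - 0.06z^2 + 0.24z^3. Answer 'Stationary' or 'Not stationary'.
\text{Stationary}

The AR(p) characteristic polynomial is P(z) = 1 + 0.35z - 0.06z^2 + 0.24z^3.
Stationarity requires all roots to lie outside the unit circle, i.e. |z| > 1 for every root.
Degree 3: look for a simple real root z0 first, then factor out (1 - z/z0) and solve the remaining quadratic.
Testing z0 = -1.25: P(-1.25) = 1 + (0.35)(-1.25) + (-0.06)(-1.25)^2 + (0.24)(-1.25)^3
  = 1 + (-0.4375) + (-0.09375) + (-0.46875) = 0.  So z_0 = -1.25 is a root, |z_0| = 1.25.
Divide out the factor (1 + 0.8 z) = (1 - z/z0) (since 1/z0 = -0.8):
  P(z) = (1 + 0.8 z)(1 + (-0.45) z + (0.3) z^2)
  [check: z-coef -0.45 - (-0.8) = 0.35; z^2-coef 0.3 - (-0.8)(-0.45) = -0.06; z^3-coef -(-0.8)(0.3) = 0.24.]
Remaining roots from the quadratic factor 1 + (-0.45) z + (0.3) z^2:
  Set 1 + (-0.45) z + (0.3) z^2 = 0, i.e. a z^2 + b z + c = 0 with a = 0.3, b = -0.45, c = 1.
  Discriminant D = b^2 - 4ac = (-0.45)^2 - 4*(0.3)*1 = 0.2025 - (1.2) = -0.9975.
  D < 0, so the roots are the complex-conjugate pair z = (-b +/- i sqrt(-D)) / (2a) = 0.75 +/- 1.6646i.
  For a conjugate pair |z|^2 = z * conj(z) = (product of roots) = c/a = 1/(0.3) = 3.333333, so |z| = sqrt(3.333333) = 1.8257 for both roots.
Moduli of all roots: 1.2500, 1.8257, 1.8257.
All moduli strictly greater than 1? Yes.
Verdict: Stationary.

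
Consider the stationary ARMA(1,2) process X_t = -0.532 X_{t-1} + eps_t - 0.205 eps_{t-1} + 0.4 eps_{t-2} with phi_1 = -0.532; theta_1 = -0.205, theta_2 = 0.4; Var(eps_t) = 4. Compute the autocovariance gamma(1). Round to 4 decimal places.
\gamma(1) = -7.1452

Multiply the model equation by X_{t-k} and take expectations. With theta_0 = psi_0 = 1 and psi_j the MA(infinity) weights, this gives
  gamma(k) - sum_i phi_i gamma(k-i) = c_k,
  c_k = sigma^2 * sum_{j=k..q} theta_j psi_{j-k}   (c_k = 0 for k > q),
using gamma(-m) = gamma(m).
psi-weights needed (psi_j = theta_j + sum_i phi_i psi_{j-i}):
  psi_1 = theta_1 + phi_1 = -0.205 + (-0.532) = -0.737
  psi_2 = theta_2 + phi_1 psi_1 = 0.4 + (-0.532)(-0.737) = 0.792084
Right-hand sides:
  c_0 = sigma^2 (1 + theta_1 psi_1 + theta_2 psi_2) = 4 * (1 + (-0.205)(-0.737) + (0.4)(0.792084)) = 4 * 1.467919 = 5.871674
  c_1 = sigma^2 (theta_1 + theta_2 psi_1) = 4 * (-0.205 + (0.4)(-0.737)) = -1.9992
  c_2 = sigma^2 theta_2 = 4 * (0.4) = 1.6
Equations for k = 0 and k = 1 (AR order 1):
  gamma(0) = phi_1 gamma(1) + c_0
  gamma(1) = phi_1 gamma(0) + c_1
Substituting the second into the first: gamma(0) (1 - phi_1^2) = c_0 + phi_1 c_1, so
  gamma(0) = (c_0 + phi_1 c_1) / (1 - phi_1^2) = (5.871674 + (-0.532)(-1.9992)) / (1 - (-0.532)^2) = 6.935249 / 0.716976 = 9.672916.
  gamma(1) = phi_1 gamma(0) + c_1 = (-0.532)(9.672916) + (-1.9992) = -7.145191.
Therefore gamma(1) = -7.1452 (to 4 decimal places).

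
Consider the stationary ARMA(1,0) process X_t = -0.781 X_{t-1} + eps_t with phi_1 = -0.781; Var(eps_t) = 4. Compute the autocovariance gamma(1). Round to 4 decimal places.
\gamma(1) = -8.0095

Multiply the model equation by X_{t-k} and take expectations. With theta_0 = psi_0 = 1 and psi_j the MA(infinity) weights, this gives
  gamma(k) - sum_i phi_i gamma(k-i) = c_k,
  c_k = sigma^2 * sum_{j=k..q} theta_j psi_{j-k}   (c_k = 0 for k > q),
using gamma(-m) = gamma(m).
Pure AR (q = 0): c_0 = sigma^2 = 4, c_k = 0 for k >= 1.
Equations for k = 0 and k = 1 (AR order 1):
  gamma(0) = phi_1 gamma(1) + c_0
  gamma(1) = phi_1 gamma(0) + c_1
Substituting the second into the first: gamma(0) (1 - phi_1^2) = c_0 + phi_1 c_1, so
  gamma(0) = c_0 / (1 - phi_1^2) = 4 / (1 - (-0.781)^2) = 4 / 0.390039 = 10.255385.
  gamma(1) = phi_1 gamma(0) = (-0.781)(10.255385) = -8.009455.
Therefore gamma(1) = -8.0095 (to 4 decimal places).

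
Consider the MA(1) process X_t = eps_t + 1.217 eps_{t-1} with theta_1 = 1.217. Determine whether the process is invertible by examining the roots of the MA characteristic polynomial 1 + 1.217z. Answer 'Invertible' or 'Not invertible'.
\text{Not invertible}

The MA(q) characteristic polynomial is P(z) = 1 + 1.217z.
Invertibility requires all roots to lie outside the unit circle, i.e. |z| > 1 for every root.
This is linear in z: 1 + (1.217) z = 0  =>  z = -1/(1.217) = -0.821693,  |z| = 0.821693.
Moduli of all roots: 0.8217.
All moduli strictly greater than 1? No.
Verdict: Not invertible.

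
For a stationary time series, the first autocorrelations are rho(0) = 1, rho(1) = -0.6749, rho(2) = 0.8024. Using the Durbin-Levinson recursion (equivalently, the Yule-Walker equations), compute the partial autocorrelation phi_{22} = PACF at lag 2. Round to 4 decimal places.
\phi_{22} = 0.6371

The PACF at lag k is phi_{kk}, the last component of the solution
to the Yule-Walker system G_k phi = r_k where
  (G_k)_{ij} = rho(|i - j|), (r_k)_i = rho(i), i,j = 1..k.
Equivalently, Durbin-Levinson gives phi_{kk} iteratively:
  phi_{11} = rho(1)
  phi_{kk} = [rho(k) - sum_{j=1..k-1} phi_{k-1,j} rho(k-j)]
            / [1 - sum_{j=1..k-1} phi_{k-1,j} rho(j)],
  phi_{k,j} = phi_{k-1,j} - phi_{kk} phi_{k-1,k-j},  j = 1..k-1.
Step k = 1:
  phi_11 = rho(1) = -0.6749.
Step k = 2:
  phi_22 = [rho(2) - phi_11 rho(1)] / [1 - phi_11 rho(1)] = [0.8024 - (-0.6749)(-0.6749)] / [1 - (-0.6749)(-0.6749)]
         = 0.34690999 / 0.54450999 = 0.6371.
Therefore phi_{22} = 0.6371.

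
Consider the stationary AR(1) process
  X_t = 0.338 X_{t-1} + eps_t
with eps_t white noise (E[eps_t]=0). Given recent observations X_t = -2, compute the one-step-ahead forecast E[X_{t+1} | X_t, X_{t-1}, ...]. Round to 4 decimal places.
E[X_{t+1} \mid \mathcal F_t] = -0.6760

For an AR(p) model X_t = c + sum_i phi_i X_{t-i} + eps_t, the
one-step-ahead conditional mean is
  E[X_{t+1} | X_t, ...] = c + sum_i phi_i X_{t+1-i}.
Substitute known values:
  E[X_{t+1} | ...] = (0.338) * (-2)
                   = -0.6760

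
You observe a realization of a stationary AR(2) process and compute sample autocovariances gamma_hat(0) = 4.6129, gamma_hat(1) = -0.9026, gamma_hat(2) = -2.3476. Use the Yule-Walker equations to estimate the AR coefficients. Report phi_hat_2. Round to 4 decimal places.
\hat\phi_{2} = -0.5690

The Yule-Walker equations for an AR(p) process read, in matrix form,
  Gamma_p phi = r_p,   with   (Gamma_p)_{ij} = gamma(|i - j|),
                       (r_p)_i = gamma(i),   i,j = 1..p.
Substitute the sample gammas (Toeplitz matrix and right-hand side of size 2):
  Gamma_p = [[4.6129, -0.9026], [-0.9026, 4.6129]]
  r_p     = [-0.9026, -2.3476]
Written out:
  4.6129 phi_1 - 0.9026 phi_2 = -0.9026
  -0.9026 phi_1 + 4.6129 phi_2 = -2.3476
Solve by Cramer's rule:
  det = gamma(0)^2 - gamma(1)^2 = (4.6129)^2 - (-0.9026)^2 = 21.27884641 - 0.81468676 = 20.46415965
  phi_hat_1 = [gamma(1) gamma(0) - gamma(1) gamma(2)] / det = [(-0.9026)(4.6129) - (-0.9026)(-2.3476)] / 20.46415965 = -6.2825473 / 20.46415965 = -0.307
  phi_hat_2 = [gamma(0) gamma(2) - gamma(1)^2] / det = [(4.6129)(-2.3476) - (-0.9026)^2] / 20.46415965 = -11.6439308 / 20.46415965 = -0.569
So phi_hat = [-0.3070, -0.5690].
Therefore phi_hat_2 = -0.5690.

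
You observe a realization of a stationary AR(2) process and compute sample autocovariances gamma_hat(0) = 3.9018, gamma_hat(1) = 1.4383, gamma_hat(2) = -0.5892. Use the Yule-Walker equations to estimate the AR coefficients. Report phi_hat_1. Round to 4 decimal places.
\hat\phi_{1} = 0.4910

The Yule-Walker equations for an AR(p) process read, in matrix form,
  Gamma_p phi = r_p,   with   (Gamma_p)_{ij} = gamma(|i - j|),
                       (r_p)_i = gamma(i),   i,j = 1..p.
Substitute the sample gammas (Toeplitz matrix and right-hand side of size 2):
  Gamma_p = [[3.9018, 1.4383], [1.4383, 3.9018]]
  r_p     = [1.4383, -0.5892]
Written out:
  3.9018 phi_1 + 1.4383 phi_2 = 1.4383
  1.4383 phi_1 + 3.9018 phi_2 = -0.5892
Solve by Cramer's rule:
  det = gamma(0)^2 - gamma(1)^2 = (3.9018)^2 - (1.4383)^2 = 15.22404324 - 2.06870689 = 13.15533635
  phi_hat_1 = [gamma(1) gamma(0) - gamma(1) gamma(2)] / det = [(1.4383)(3.9018) - (1.4383)(-0.5892)] / 13.15533635 = 6.4594053 / 13.15533635 = 0.491
  phi_hat_2 = [gamma(0) gamma(2) - gamma(1)^2] / det = [(3.9018)(-0.5892) - (1.4383)^2] / 13.15533635 = -4.36764745 / 13.15533635 = -0.332
So phi_hat = [0.4910, -0.3320].
Therefore phi_hat_1 = 0.4910.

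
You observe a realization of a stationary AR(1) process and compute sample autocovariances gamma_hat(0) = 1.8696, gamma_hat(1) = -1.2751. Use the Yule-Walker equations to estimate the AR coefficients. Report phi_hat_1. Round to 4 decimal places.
\hat\phi_{1} = -0.6820

The Yule-Walker equations for an AR(p) process read, in matrix form,
  Gamma_p phi = r_p,   with   (Gamma_p)_{ij} = gamma(|i - j|),
                       (r_p)_i = gamma(i),   i,j = 1..p.
Substitute the sample gammas (Toeplitz matrix and right-hand side of size 1):
  Gamma_p = [[1.8696]]
  r_p     = [-1.2751]
With p = 1 this is the single equation gamma(0) phi_1 = gamma(1):
  phi_hat_1 = gamma(1) / gamma(0) = -1.2751 / 1.8696 = -0.6820.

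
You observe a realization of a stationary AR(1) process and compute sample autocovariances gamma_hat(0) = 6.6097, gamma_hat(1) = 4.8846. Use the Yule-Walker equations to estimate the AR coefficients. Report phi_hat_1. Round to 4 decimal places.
\hat\phi_{1} = 0.7390

The Yule-Walker equations for an AR(p) process read, in matrix form,
  Gamma_p phi = r_p,   with   (Gamma_p)_{ij} = gamma(|i - j|),
                       (r_p)_i = gamma(i),   i,j = 1..p.
Substitute the sample gammas (Toeplitz matrix and right-hand side of size 1):
  Gamma_p = [[6.6097]]
  r_p     = [4.8846]
With p = 1 this is the single equation gamma(0) phi_1 = gamma(1):
  phi_hat_1 = gamma(1) / gamma(0) = 4.8846 / 6.6097 = 0.7390.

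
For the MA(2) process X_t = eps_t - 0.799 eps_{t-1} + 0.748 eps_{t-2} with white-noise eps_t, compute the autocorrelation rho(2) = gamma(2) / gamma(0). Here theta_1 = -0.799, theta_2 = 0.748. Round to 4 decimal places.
\rho(2) = 0.3403

For an MA(q) process with theta_0 = 1, the autocovariance is
  gamma(k) = sigma^2 * sum_{i=0..q-k} theta_i * theta_{i+k},
and rho(k) = gamma(k) / gamma(0). Sigma^2 cancels.
  numerator   = (1)*(0.748) = 0.748.
  denominator = (1)^2 + (-0.799)^2 + (0.748)^2 = 2.197905.
  rho(2) = 0.748 / 2.197905 = 0.3403.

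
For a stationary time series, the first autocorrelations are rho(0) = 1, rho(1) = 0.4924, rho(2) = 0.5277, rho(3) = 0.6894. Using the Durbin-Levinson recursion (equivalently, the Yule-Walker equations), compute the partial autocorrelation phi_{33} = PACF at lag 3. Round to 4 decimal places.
\phi_{33} = 0.5260

The PACF at lag k is phi_{kk}, the last component of the solution
to the Yule-Walker system G_k phi = r_k where
  (G_k)_{ij} = rho(|i - j|), (r_k)_i = rho(i), i,j = 1..k.
Equivalently, Durbin-Levinson gives phi_{kk} iteratively:
  phi_{11} = rho(1)
  phi_{kk} = [rho(k) - sum_{j=1..k-1} phi_{k-1,j} rho(k-j)]
            / [1 - sum_{j=1..k-1} phi_{k-1,j} rho(j)],
  phi_{k,j} = phi_{k-1,j} - phi_{kk} phi_{k-1,k-j},  j = 1..k-1.
Step k = 1:
  phi_11 = rho(1) = 0.4924.
Step k = 2:
  phi_22 = [rho(2) - phi_11 rho(1)] / [1 - phi_11 rho(1)] = [0.5277 - (0.4924)(0.4924)] / [1 - (0.4924)(0.4924)]
         = 0.28524224 / 0.75754224 = 0.376536.
  Update: phi_21 = phi_11 - phi_22 phi_11 = 0.4924 - (0.376536)(0.4924) = 0.306993.
Step k = 3:
  phi_33 = [rho(3) - phi_21 rho(2) - phi_22 rho(1)] / [1 - phi_21 rho(1) - phi_22 rho(2)]
    numerator   = 0.6894 - (0.306993)(0.5277) - (0.376536)(0.4924) = 0.34199302
    denominator = 1 - (0.306993)(0.4924) - (0.376536)(0.5277) = 0.65013815
  phi_33 = 0.34199302 / 0.65013815 = 0.526.
Therefore phi_{33} = 0.5260.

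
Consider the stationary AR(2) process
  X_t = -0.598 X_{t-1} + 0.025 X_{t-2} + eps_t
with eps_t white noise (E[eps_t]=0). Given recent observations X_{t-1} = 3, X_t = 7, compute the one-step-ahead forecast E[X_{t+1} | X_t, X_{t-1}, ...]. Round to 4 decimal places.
E[X_{t+1} \mid \mathcal F_t] = -4.1110

For an AR(p) model X_t = c + sum_i phi_i X_{t-i} + eps_t, the
one-step-ahead conditional mean is
  E[X_{t+1} | X_t, ...] = c + sum_i phi_i X_{t+1-i}.
Substitute known values:
  E[X_{t+1} | ...] = (-0.598) * (7) + (0.025) * (3)
                   = -4.1110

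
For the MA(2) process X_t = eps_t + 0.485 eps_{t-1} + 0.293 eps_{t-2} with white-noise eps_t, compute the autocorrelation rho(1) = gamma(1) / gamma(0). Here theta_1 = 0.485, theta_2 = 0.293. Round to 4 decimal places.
\rho(1) = 0.4747

For an MA(q) process with theta_0 = 1, the autocovariance is
  gamma(k) = sigma^2 * sum_{i=0..q-k} theta_i * theta_{i+k},
and rho(k) = gamma(k) / gamma(0). Sigma^2 cancels.
  numerator   = (1)*(0.485) + (0.485)*(0.293) = 0.627105.
  denominator = (1)^2 + (0.485)^2 + (0.293)^2 = 1.321074.
  rho(1) = 0.627105 / 1.321074 = 0.4747.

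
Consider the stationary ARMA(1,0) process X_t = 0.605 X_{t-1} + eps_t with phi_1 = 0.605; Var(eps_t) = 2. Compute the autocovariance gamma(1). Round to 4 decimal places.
\gamma(1) = 1.9086

Multiply the model equation by X_{t-k} and take expectations. With theta_0 = psi_0 = 1 and psi_j the MA(infinity) weights, this gives
  gamma(k) - sum_i phi_i gamma(k-i) = c_k,
  c_k = sigma^2 * sum_{j=k..q} theta_j psi_{j-k}   (c_k = 0 for k > q),
using gamma(-m) = gamma(m).
Pure AR (q = 0): c_0 = sigma^2 = 2, c_k = 0 for k >= 1.
Equations for k = 0 and k = 1 (AR order 1):
  gamma(0) = phi_1 gamma(1) + c_0
  gamma(1) = phi_1 gamma(0) + c_1
Substituting the second into the first: gamma(0) (1 - phi_1^2) = c_0 + phi_1 c_1, so
  gamma(0) = c_0 / (1 - phi_1^2) = 2 / (1 - (0.605)^2) = 2 / 0.633975 = 3.154699.
  gamma(1) = phi_1 gamma(0) = (0.605)(3.154699) = 1.908593.
Therefore gamma(1) = 1.9086 (to 4 decimal places).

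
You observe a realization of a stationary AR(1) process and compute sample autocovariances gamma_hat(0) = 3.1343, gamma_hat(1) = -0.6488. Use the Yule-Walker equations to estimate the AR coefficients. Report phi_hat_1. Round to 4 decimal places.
\hat\phi_{1} = -0.2070

The Yule-Walker equations for an AR(p) process read, in matrix form,
  Gamma_p phi = r_p,   with   (Gamma_p)_{ij} = gamma(|i - j|),
                       (r_p)_i = gamma(i),   i,j = 1..p.
Substitute the sample gammas (Toeplitz matrix and right-hand side of size 1):
  Gamma_p = [[3.1343]]
  r_p     = [-0.6488]
With p = 1 this is the single equation gamma(0) phi_1 = gamma(1):
  phi_hat_1 = gamma(1) / gamma(0) = -0.6488 / 3.1343 = -0.2070.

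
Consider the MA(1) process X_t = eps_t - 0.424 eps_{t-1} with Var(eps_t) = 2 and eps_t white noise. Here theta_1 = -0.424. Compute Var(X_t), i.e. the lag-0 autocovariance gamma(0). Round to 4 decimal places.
\gamma(0) = 2.3596

For an MA(q) process X_t = eps_t + sum_i theta_i eps_{t-i} with
Var(eps_t) = sigma^2, the variance is
  gamma(0) = sigma^2 * (1 + sum_i theta_i^2).
  sum_i theta_i^2 = (-0.424)^2 = 0.179776.
  gamma(0) = 2 * (1 + 0.179776) = 2 * 1.179776 = 2.359552, which rounds to 2.3596.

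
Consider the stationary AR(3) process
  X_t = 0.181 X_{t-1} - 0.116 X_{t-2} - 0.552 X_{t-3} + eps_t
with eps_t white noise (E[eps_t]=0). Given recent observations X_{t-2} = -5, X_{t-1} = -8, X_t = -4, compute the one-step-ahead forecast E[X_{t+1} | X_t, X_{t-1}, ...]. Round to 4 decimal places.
E[X_{t+1} \mid \mathcal F_t] = 2.9640

For an AR(p) model X_t = c + sum_i phi_i X_{t-i} + eps_t, the
one-step-ahead conditional mean is
  E[X_{t+1} | X_t, ...] = c + sum_i phi_i X_{t+1-i}.
Substitute known values:
  E[X_{t+1} | ...] = (0.181) * (-4) + (-0.116) * (-8) + (-0.552) * (-5)
                   = 2.9640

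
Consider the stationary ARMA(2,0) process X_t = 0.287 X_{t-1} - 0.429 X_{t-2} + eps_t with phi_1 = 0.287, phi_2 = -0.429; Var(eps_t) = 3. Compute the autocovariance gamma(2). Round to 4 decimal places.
\gamma(2) = -1.4227

Multiply the model equation by X_{t-k} and take expectations. With theta_0 = psi_0 = 1 and psi_j the MA(infinity) weights, this gives
  gamma(k) - sum_i phi_i gamma(k-i) = c_k,
  c_k = sigma^2 * sum_{j=k..q} theta_j psi_{j-k}   (c_k = 0 for k > q),
using gamma(-m) = gamma(m).
Pure AR (q = 0): c_0 = sigma^2 = 3, c_k = 0 for k >= 1.
Equations for k = 0, 1, 2 (AR order 2, c_2 = 0):
  (E0) gamma(0) = phi_1 gamma(1) + phi_2 gamma(2) + c_0
  (E1) gamma(1) = phi_1 gamma(0) + phi_2 gamma(1) + c_1
  (E2) gamma(2) = phi_1 gamma(1) + phi_2 gamma(0)
From (E1): gamma(1) = A gamma(0) + B with
  A = phi_1 / (1 - phi_2) = 0.287 / 1.429 = 0.20084,   B = c_1 / (1 - phi_2) = 0 / 1.429 = 0.
Insert (E2) into (E0): gamma(0) (1 - phi_2^2) = phi_1 (1 + phi_2) gamma(1) + c_0.
  phi_1 (1 + phi_2) = (0.287)(0.571) = 0.163877,   1 - phi_2^2 = 0.815959.
Replace gamma(1) by A gamma(0) + B and collect gamma(0):
  gamma(0) [0.815959 - (0.163877)(0.20084)] = c_0 = 3
  gamma(0) * 0.783046 = 3
  gamma(0) = 3 / 0.783046 = 3.831193.
  gamma(1) = A gamma(0) = (0.20084)(3.831193) = 0.769456.
  gamma(2) = phi_1 gamma(1) + phi_2 gamma(0) = (0.287)(0.769456) + (-0.429)(3.831193) = -1.422748.
Therefore gamma(2) = -1.4227 (to 4 decimal places).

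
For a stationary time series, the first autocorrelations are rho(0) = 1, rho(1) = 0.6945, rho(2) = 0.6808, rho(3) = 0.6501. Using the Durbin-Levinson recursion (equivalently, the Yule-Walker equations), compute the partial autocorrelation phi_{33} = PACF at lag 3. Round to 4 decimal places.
\phi_{33} = 0.2090

The PACF at lag k is phi_{kk}, the last component of the solution
to the Yule-Walker system G_k phi = r_k where
  (G_k)_{ij} = rho(|i - j|), (r_k)_i = rho(i), i,j = 1..k.
Equivalently, Durbin-Levinson gives phi_{kk} iteratively:
  phi_{11} = rho(1)
  phi_{kk} = [rho(k) - sum_{j=1..k-1} phi_{k-1,j} rho(k-j)]
            / [1 - sum_{j=1..k-1} phi_{k-1,j} rho(j)],
  phi_{k,j} = phi_{k-1,j} - phi_{kk} phi_{k-1,k-j},  j = 1..k-1.
Step k = 1:
  phi_11 = rho(1) = 0.6945.
Step k = 2:
  phi_22 = [rho(2) - phi_11 rho(1)] / [1 - phi_11 rho(1)] = [0.6808 - (0.6945)(0.6945)] / [1 - (0.6945)(0.6945)]
         = 0.19846975 / 0.51766975 = 0.383391.
  Update: phi_21 = phi_11 - phi_22 phi_11 = 0.6945 - (0.383391)(0.6945) = 0.428235.
Step k = 3:
  phi_33 = [rho(3) - phi_21 rho(2) - phi_22 rho(1)] / [1 - phi_21 rho(1) - phi_22 rho(2)]
    numerator   = 0.6501 - (0.428235)(0.6808) - (0.383391)(0.6945) = 0.09229267
    denominator = 1 - (0.428235)(0.6945) - (0.383391)(0.6808) = 0.4415783
  phi_33 = 0.09229267 / 0.4415783 = 0.209.
Therefore phi_{33} = 0.2090.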